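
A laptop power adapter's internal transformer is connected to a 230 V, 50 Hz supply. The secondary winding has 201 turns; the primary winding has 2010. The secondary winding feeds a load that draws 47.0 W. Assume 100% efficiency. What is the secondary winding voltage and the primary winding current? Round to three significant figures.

V_s ≈ 23.0 V, I_p ≈ 0.204 A

V_s = V_p × N_s/N_p = 230 × 201/2010 = 23.000 V.
I_s = P/V_s = 47.0/23.000 = 2.0435 A.
I_p = I_s × N_s/N_p = 2.0435 × 201/2010 = 0.204 A.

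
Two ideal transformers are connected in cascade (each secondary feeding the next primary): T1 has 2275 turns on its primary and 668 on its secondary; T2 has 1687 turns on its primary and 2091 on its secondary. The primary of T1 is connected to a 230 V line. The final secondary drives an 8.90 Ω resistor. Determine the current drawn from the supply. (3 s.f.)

After T1: V = 230.00 × 668/2275 = 67.534 V.
After T2: V = 67.534 × 2091/1687 = 83.707 V.
I_load = 83.707/8.90 = 9.4053 A, so P_out = 83.707 × 9.4053 = 787.29 W.
All ideal ⇒ P_in = P_out, so I_supply = 787.29/230 = 3.42 A.

I_supply ≈ 3.42 A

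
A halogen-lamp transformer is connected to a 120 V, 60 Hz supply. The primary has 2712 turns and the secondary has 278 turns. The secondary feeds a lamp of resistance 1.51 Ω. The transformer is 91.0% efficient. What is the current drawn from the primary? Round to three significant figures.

V_s = 120 × 278/2712 = 12.301 V.
I_s = V_s/R = 12.301/1.51 = 8.1463 A.
P_out = V_s I_s = 12.301 × 8.1463 = 100.21 W.
P_in = P_out/η = 100.21/0.910 = 110.12 W.
I_p = P_in/V_p = 110.12/120 = 0.918 A.

I_p ≈ 0.918 A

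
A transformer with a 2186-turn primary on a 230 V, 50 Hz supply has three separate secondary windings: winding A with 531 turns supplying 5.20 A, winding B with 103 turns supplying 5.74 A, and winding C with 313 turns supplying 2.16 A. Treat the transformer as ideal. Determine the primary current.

I_p ≈ 1.84 A

V_A = 230 × 531/2186 = 55.869 V; V_B = 230 × 103/2186 = 10.837 V; V_C = 230 × 313/2186 = 32.932 V.
P_out = V_A I_A + V_B I_B + V_C I_C = 55.869×5.20 + 10.837×5.74 + 32.932×2.16 = 290.52 + 62.205 + 71.134 = 423.86 W.
Ideal ⇒ P_in = P_out, so I_p = P_out/V_p = 423.86/230 = 1.84 A.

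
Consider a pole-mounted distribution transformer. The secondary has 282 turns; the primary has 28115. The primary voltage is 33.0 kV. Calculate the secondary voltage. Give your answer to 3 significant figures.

V_s/V_p = N_s/N_p, so V_s = 33000 × 282/28115 = 331 V.

V_s ≈ 331 V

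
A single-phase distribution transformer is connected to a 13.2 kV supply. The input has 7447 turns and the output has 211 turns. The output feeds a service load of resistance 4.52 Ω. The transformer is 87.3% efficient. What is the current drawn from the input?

V_out = 13200 × 211/7447 = 374.00 V.
I_out = V_out/R = 374.00/4.52 = 82.744 A.
P_out = V_out I_out = 374.00 × 82.744 = 30947 W.
P_in = P_out/η = 30947/0.873 = 35448 W.
I_in = P_in/V_in = 35448/13200 = 2.69 A.

I_in ≈ 2.69 A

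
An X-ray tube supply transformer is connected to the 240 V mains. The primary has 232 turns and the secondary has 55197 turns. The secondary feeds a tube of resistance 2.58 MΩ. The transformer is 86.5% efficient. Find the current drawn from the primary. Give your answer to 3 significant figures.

I_p ≈ 6.09 A

V_s = 240 × 55197/232 = 57100 V.
I_s = V_s/R = 57100/(2.58×10^6) = 0.022132 A.
P_out = V_s I_s = 57100 × 0.022132 = 1263.7 W.
P_in = P_out/η = 1263.7/0.865 = 1461.0 W.
I_p = P_in/V_p = 1461.0/240 = 6.09 A.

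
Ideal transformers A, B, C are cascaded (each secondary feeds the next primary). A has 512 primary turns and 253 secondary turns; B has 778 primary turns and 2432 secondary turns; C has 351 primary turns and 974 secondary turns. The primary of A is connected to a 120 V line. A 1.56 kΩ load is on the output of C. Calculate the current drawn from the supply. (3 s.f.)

I_supply ≈ 1.41 A

After A: V = 120.00 × 253/512 = 59.297 V.
After B: V = 59.297 × 2432/778 = 185.36 V.
After C: V = 185.36 × 974/351 = 514.36 V.
I_load = 514.36/1560 = 0.32972 A, so P_out = 514.36 × 0.32972 = 169.59 W.
All ideal ⇒ P_in = P_out, so I_supply = 169.59/120 = 1.41 A.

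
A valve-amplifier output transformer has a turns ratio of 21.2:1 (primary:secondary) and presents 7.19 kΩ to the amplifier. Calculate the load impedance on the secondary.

Z_s ≈ 16.0 Ω

Z_s = Z_p/(N_p/N_s)² = 7190/21.2² = 16.0 Ω.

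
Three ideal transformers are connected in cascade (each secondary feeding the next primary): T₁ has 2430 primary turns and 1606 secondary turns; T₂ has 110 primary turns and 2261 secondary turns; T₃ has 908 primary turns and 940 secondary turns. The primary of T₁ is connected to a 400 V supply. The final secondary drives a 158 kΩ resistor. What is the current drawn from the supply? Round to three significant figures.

Secondary of T₁: V = 400.00 × 1606/2430 = 264.36 V.
Secondary of T₂: V = 264.36 × 2261/110 = 5433.8 V.
Secondary of T₃: V = 5433.8 × 940/908 = 5625.3 V.
I_load = 5625.3/158000 = 0.035603 A, so P_out = 5625.3 × 0.035603 = 200.28 W.
All ideal ⇒ P_in = P_out, so I_supply = 200.28/400 = 0.501 A.

I_supply ≈ 0.501 A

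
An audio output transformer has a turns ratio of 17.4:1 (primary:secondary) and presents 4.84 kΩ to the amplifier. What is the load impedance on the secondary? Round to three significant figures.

Z_s ≈ 16.0 Ω

Z_s = Z_p/(N_p/N_s)² = 4840/17.4² = 16.0 Ω.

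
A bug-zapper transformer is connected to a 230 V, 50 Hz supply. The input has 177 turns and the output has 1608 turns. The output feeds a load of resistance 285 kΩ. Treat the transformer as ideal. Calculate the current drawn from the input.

I_in ≈ 0.0666 A

V_out = V_in × N_out/N_in = 230 × 1608/177 = 2089.5 V.
I_out = V_out/R = 2089.5/285000 = 0.0073315 A.
For an ideal transformer I_in N_in = I_out N_out, so I_in = 0.0073315 × 1608/177 = 0.0666 A.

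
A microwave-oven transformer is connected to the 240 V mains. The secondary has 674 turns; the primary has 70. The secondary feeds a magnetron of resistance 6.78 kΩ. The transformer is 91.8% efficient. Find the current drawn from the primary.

V_s = 240 × 674/70 = 2310.9 V.
I_s = V_s/R = 2310.9/6780 = 0.34083 A.
P_out = V_s I_s = 2310.9 × 0.34083 = 787.62 W.
P_in = P_out/η = 787.62/0.918 = 857.97 W.
I_p = P_in/V_p = 857.97/240 = 3.57 A.

I_p ≈ 3.57 A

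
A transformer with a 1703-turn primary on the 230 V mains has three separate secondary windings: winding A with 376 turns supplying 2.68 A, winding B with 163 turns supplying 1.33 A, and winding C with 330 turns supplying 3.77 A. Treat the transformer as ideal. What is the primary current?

V_A = 230 × 376/1703 = 50.781 V; V_B = 230 × 163/1703 = 22.014 V; V_C = 230 × 330/1703 = 44.568 V.
P_out = V_A I_A + V_B I_B + V_C I_C = 50.781×2.68 + 22.014×1.33 + 44.568×3.77 = 136.09 + 29.279 + 168.02 = 333.39 W.
Ideal ⇒ P_in = P_out, so I_p = P_out/V_p = 333.39/230 = 1.45 A.

I_p ≈ 1.45 A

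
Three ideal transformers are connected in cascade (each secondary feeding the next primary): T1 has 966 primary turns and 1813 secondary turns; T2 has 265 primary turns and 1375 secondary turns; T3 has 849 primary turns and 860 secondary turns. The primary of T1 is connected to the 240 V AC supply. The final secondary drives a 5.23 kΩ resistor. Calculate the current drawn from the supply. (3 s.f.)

Secondary of T1: V = 240.00 × 1813/966 = 450.43 V.
Secondary of T2: V = 450.43 × 1375/265 = 2337.2 V.
Secondary of T3: V = 2337.2 × 860/849 = 2367.4 V.
I_load = 2367.4/5230 = 0.45267 A, so P_out = 2367.4 × 0.45267 = 1071.7 W.
All ideal ⇒ P_in = P_out, so I_supply = 1071.7/240 = 4.47 A.

I_supply ≈ 4.47 A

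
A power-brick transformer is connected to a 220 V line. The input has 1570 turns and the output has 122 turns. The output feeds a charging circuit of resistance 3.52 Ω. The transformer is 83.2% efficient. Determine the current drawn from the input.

V_out = 220 × 122/1570 = 17.096 V.
I_out = V_out/R = 17.096/3.52 = 4.8567 A.
P_out = V_out I_out = 17.096 × 4.8567 = 83.028 W.
P_in = P_out/η = 83.028/0.832 = 99.793 W.
I_in = P_in/V_in = 99.793/220 = 0.454 A.

I_in ≈ 0.454 A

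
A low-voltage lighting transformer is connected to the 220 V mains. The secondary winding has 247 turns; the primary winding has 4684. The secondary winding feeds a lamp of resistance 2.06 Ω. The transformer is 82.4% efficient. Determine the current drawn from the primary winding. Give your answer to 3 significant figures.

I_p ≈ 0.360 A

V_s = 220 × 247/4684 = 11.601 V.
I_s = V_s/R = 11.601/2.06 = 5.6316 A.
P_out = V_s I_s = 11.601 × 5.6316 = 65.334 W.
P_in = P_out/η = 65.334/0.824 = 79.289 W.
I_p = P_in/V_p = 79.289/220 = 0.360 A.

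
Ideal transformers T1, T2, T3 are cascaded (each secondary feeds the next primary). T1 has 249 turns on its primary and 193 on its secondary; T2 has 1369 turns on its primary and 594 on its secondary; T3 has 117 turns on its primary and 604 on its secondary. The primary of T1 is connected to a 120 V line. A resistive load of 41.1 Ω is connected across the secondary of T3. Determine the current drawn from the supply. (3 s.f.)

After T1: V = 120.00 × 193/249 = 93.012 V.
After T2: V = 93.012 × 594/1369 = 40.357 V.
After T3: V = 40.357 × 604/117 = 208.34 V.
I_load = 208.34/41.1 = 5.0691 A, so P_out = 208.34 × 5.0691 = 1056.1 W.
All ideal ⇒ P_in = P_out, so I_supply = 1056.1/120 = 8.80 A.

I_supply ≈ 8.80 A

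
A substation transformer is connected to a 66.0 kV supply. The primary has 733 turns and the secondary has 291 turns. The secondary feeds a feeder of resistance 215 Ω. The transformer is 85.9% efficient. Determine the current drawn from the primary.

I_p ≈ 56.3 A

V_s = 66000 × 291/733 = 26202 V.
I_s = V_s/R = 26202/215 = 121.87 A.
P_out = V_s I_s = 26202 × 121.87 = 3.1932×10^6 W.
P_in = P_out/η = 3.1932×10^6/0.859 = 3.7174×10^6 W.
I_p = P_in/V_p = 3.7174×10^6/66000 = 56.3 A.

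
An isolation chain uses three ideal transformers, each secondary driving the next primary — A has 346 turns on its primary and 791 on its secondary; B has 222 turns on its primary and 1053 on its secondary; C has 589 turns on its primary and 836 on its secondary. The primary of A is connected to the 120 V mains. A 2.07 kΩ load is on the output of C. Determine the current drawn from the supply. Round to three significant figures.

After A: V = 120.00 × 791/346 = 274.34 V.
After B: V = 274.34 × 1053/222 = 1301.2 V.
After C: V = 1301.2 × 836/589 = 1846.9 V.
I_load = 1846.9/2070 = 0.89223 A, so P_out = 1846.9 × 0.89223 = 1647.9 W.
All ideal ⇒ P_in = P_out, so I_supply = 1647.9/120 = 13.7 A.

I_supply ≈ 13.7 A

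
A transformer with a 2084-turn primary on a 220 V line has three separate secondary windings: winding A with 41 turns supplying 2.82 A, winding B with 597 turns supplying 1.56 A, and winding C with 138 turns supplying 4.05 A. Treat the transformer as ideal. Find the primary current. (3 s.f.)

V_A = 220 × 41/2084 = 4.3282 V; V_B = 220 × 597/2084 = 63.023 V; V_C = 220 × 138/2084 = 14.568 V.
P_out = V_A I_A + V_B I_B + V_C I_C = 4.3282×2.82 + 63.023×1.56 + 14.568×4.05 = 12.206 + 98.316 + 59.001 = 169.52 W.
Ideal ⇒ P_in = P_out, so I_p = P_out/V_p = 169.52/220 = 0.771 A.

I_p ≈ 0.771 A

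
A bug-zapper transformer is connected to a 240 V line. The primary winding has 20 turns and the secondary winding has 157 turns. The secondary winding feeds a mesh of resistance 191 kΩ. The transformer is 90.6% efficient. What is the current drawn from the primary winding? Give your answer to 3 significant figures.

I_p ≈ 0.0855 A

V_s = 240 × 157/20 = 1884.0 V.
I_s = V_s/R = 1884.0/191000 = 0.0098639 A.
P_out = V_s I_s = 1884.0 × 0.0098639 = 18.584 W.
P_in = P_out/η = 18.584/0.906 = 20.512 W.
I_p = P_in/V_p = 20.512/240 = 0.0855 A.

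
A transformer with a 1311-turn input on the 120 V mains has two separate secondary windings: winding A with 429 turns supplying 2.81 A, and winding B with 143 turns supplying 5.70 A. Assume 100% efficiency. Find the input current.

V_A = 120 × 429/1311 = 39.268 V; V_B = 120 × 143/1311 = 13.089 V.
P_out = V_A I_A + V_B I_B = 39.268×2.81 + 13.089×5.70 = 110.34 + 74.609 = 184.95 W.
Ideal ⇒ P_in = P_out, so I_in = P_out/V_in = 184.95/120 = 1.54 A.

I_in ≈ 1.54 A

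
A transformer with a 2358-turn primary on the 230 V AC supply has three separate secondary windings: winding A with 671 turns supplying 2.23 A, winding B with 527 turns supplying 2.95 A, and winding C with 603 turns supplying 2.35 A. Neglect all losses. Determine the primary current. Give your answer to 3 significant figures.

V_A = 230 × 671/2358 = 65.450 V; V_B = 230 × 527/2358 = 51.404 V; V_C = 230 × 603/2358 = 58.817 V.
P_out = V_A I_A + V_B I_B + V_C I_C = 65.450×2.23 + 51.404×2.95 + 58.817×2.35 = 145.95 + 151.64 + 138.22 = 435.81 W.
Ideal ⇒ P_in = P_out, so I_p = P_out/V_p = 435.81/230 = 1.89 A.

I_p ≈ 1.89 A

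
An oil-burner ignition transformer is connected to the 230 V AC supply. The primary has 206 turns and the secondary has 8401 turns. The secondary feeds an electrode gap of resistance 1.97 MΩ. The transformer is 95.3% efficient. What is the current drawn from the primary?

I_p ≈ 0.204 A

V_s = 230 × 8401/206 = 9379.8 V.
I_s = V_s/R = 9379.8/(1.97×10^6) = 0.0047613 A.
P_out = V_s I_s = 9379.8 × 0.0047613 = 44.660 W.
P_in = P_out/η = 44.660/0.953 = 46.862 W.
I_p = P_in/V_p = 46.862/230 = 0.204 A.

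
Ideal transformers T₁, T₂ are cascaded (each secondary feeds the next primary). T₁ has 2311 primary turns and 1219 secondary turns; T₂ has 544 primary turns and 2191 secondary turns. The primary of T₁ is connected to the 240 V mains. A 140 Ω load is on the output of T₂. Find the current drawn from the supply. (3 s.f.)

I_supply ≈ 7.74 A

Secondary of T₁: V = 240.00 × 1219/2311 = 126.59 V.
Secondary of T₂: V = 126.59 × 2191/544 = 509.87 V.
I_load = 509.87/140 = 3.6419 A, so P_out = 509.87 × 3.6419 = 1856.9 W.
All ideal ⇒ P_in = P_out, so I_supply = 1856.9/240 = 7.74 A.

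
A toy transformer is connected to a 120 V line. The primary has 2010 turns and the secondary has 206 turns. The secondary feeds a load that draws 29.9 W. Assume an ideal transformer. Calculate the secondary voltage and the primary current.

V_s = V_p × N_s/N_p = 120 × 206/2010 = 12.299 V.
I_s = P/V_s = 29.9/12.299 = 2.4312 A.
I_p = I_s × N_s/N_p = 2.4312 × 206/2010 = 0.249 A.

V_s ≈ 12.3 V, I_p ≈ 0.249 A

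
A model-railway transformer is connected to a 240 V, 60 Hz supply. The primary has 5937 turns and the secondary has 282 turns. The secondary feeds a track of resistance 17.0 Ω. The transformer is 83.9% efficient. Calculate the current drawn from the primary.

I_p ≈ 0.0380 A

V_s = 240 × 282/5937 = 11.400 V.
I_s = V_s/R = 11.400/17.0 = 0.67057 A.
P_out = V_s I_s = 11.400 × 0.67057 = 7.6443 W.
P_in = P_out/η = 7.6443/0.839 = 9.1112 W.
I_p = P_in/V_p = 9.1112/240 = 0.0380 A.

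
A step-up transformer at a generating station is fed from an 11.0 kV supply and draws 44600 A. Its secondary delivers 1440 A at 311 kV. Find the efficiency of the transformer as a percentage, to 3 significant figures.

P_in = 11000 × 44600 = 4.90600×10^8 W.
P_out = 311000 × 1440 = 4.47840×10^8 W.
η = P_out/P_in = 4.47840×10^8/(4.90600×10^8) = 0.913.

η ≈ 91.3%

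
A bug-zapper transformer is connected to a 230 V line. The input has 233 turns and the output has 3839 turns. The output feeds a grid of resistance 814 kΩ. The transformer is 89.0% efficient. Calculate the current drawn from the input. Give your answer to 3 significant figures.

I_in ≈ 0.0862 A

V_out = 230 × 3839/233 = 3789.6 V.
I_out = V_out/R = 3789.6/814000 = 0.0046555 A.
P_out = V_out I_out = 3789.6 × 0.0046555 = 17.642 W.
P_in = P_out/η = 17.642/0.890 = 19.823 W.
I_in = P_in/V_in = 19.823/230 = 0.0862 A.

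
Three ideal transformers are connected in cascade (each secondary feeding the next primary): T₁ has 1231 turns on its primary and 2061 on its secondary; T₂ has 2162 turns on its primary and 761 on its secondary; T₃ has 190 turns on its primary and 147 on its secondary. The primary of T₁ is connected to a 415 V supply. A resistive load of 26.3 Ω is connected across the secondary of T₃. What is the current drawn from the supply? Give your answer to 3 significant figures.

Secondary of T₁: V = 415.00 × 2061/1231 = 694.81 V.
Secondary of T₂: V = 694.81 × 761/2162 = 244.57 V.
Secondary of T₃: V = 244.57 × 147/190 = 189.22 V.
I_load = 189.22/26.3 = 7.1946 A, so P_out = 189.22 × 7.1946 = 1361.3 W.
All ideal ⇒ P_in = P_out, so I_supply = 1361.3/415 = 3.28 A.

I_supply ≈ 3.28 A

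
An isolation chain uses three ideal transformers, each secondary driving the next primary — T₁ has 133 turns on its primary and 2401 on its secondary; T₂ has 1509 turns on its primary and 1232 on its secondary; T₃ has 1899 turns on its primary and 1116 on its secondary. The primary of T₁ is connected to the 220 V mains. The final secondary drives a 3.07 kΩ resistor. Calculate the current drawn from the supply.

After T₁: V = 220.00 × 2401/133 = 3971.6 V.
After T₂: V = 3971.6 × 1232/1509 = 3242.5 V.
After T₃: V = 3242.5 × 1116/1899 = 1905.6 V.
I_load = 1905.6/3070 = 0.62071 A, so P_out = 1905.6 × 0.62071 = 1182.8 W.
All ideal ⇒ P_in = P_out, so I_supply = 1182.8/220 = 5.38 A.

I_supply ≈ 5.38 A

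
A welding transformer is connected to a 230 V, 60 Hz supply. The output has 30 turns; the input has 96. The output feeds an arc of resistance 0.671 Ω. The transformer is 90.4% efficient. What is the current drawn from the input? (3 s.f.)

V_out = 230 × 30/96 = 71.875 V.
I_out = V_out/R = 71.875/0.671 = 107.12 A.
P_out = V_out I_out = 71.875 × 107.12 = 7699.0 W.
P_in = P_out/η = 7699.0/0.904 = 8516.6 W.
I_in = P_in/V_in = 8516.6/230 = 37.0 A.

I_in ≈ 37.0 A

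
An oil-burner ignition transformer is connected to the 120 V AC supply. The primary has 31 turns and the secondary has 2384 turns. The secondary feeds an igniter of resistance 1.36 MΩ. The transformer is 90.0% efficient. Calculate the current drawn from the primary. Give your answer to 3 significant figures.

V_s = 120 × 2384/31 = 9228.4 V.
I_s = V_s/R = 9228.4/(1.36×10^6) = 0.0067856 A.
P_out = V_s I_s = 9228.4 × 0.0067856 = 62.620 W.
P_in = P_out/η = 62.620/0.900 = 69.578 W.
I_p = P_in/V_p = 69.578/120 = 0.580 A.

I_p ≈ 0.580 A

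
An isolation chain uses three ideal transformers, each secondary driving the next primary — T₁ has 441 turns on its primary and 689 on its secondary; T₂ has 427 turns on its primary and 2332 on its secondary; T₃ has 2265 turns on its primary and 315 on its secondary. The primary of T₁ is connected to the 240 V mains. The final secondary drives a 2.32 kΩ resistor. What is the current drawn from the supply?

I_supply ≈ 0.146 A

After T₁: V = 240.00 × 689/441 = 374.97 V.
After T₂: V = 374.97 × 2332/427 = 2047.8 V.
After T₃: V = 2047.8 × 315/2265 = 284.80 V.
I_load = 284.80/2320 = 0.12276 A, so P_out = 284.80 × 0.12276 = 34.961 W.
All ideal ⇒ P_in = P_out, so I_supply = 34.961/240 = 0.146 A.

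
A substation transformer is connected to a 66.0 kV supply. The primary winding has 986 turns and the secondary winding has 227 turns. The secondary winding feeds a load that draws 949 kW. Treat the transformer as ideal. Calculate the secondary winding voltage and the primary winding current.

V_s = V_p × N_s/N_p = 66000 × 227/986 = 15195 V.
I_s = P/V_s = 949000/15195 = 62.456 A.
I_p = I_s × N_s/N_p = 62.456 × 227/986 = 14.4 A.

V_s ≈ 15200 V, I_p ≈ 14.4 A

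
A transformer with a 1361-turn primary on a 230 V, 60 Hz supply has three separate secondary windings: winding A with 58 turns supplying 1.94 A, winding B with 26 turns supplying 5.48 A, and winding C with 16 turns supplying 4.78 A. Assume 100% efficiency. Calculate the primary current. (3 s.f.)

I_p ≈ 0.244 A

V_A = 230 × 58/1361 = 9.8016 V; V_B = 230 × 26/1361 = 4.3938 V; V_C = 230 × 16/1361 = 2.7039 V.
P_out = V_A I_A + V_B I_B + V_C I_C = 9.8016×1.94 + 4.3938×5.48 + 2.7039×4.78 = 19.015 + 24.078 + 12.925 = 56.018 W.
Ideal ⇒ P_in = P_out, so I_p = P_out/V_p = 56.018/230 = 0.244 A.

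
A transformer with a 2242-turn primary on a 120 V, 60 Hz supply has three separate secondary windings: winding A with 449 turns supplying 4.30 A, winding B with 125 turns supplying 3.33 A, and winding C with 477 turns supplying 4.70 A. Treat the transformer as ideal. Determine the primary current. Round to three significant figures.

I_p ≈ 2.05 A

V_A = 120 × 449/2242 = 24.032 V; V_B = 120 × 125/2242 = 6.6905 V; V_C = 120 × 477/2242 = 25.531 V.
P_out = V_A I_A + V_B I_B + V_C I_C = 24.032×4.30 + 6.6905×3.33 + 25.531×4.70 = 103.34 + 22.279 + 119.99 = 245.61 W.
Ideal ⇒ P_in = P_out, so I_p = P_out/V_p = 245.61/120 = 2.05 A.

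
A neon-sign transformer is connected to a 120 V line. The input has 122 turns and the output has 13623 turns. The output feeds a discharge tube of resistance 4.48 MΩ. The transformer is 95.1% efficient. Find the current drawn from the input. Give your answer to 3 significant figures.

V_out = 120 × 13623/122 = 13400 V.
I_out = V_out/R = 13400/(4.48×10^6) = 0.0029910 A.
P_out = V_out I_out = 13400 × 0.0029910 = 40.078 W.
P_in = P_out/η = 40.078/0.951 = 42.143 W.
I_in = P_in/V_in = 42.143/120 = 0.351 A.

I_in ≈ 0.351 A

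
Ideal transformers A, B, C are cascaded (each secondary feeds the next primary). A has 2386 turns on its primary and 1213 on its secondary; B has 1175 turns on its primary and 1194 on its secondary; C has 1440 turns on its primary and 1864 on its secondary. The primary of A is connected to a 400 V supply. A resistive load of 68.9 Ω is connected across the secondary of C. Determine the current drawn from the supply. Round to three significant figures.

Secondary of A: V = 400.00 × 1213/2386 = 203.35 V.
Secondary of B: V = 203.35 × 1194/1175 = 206.64 V.
Secondary of C: V = 206.64 × 1864/1440 = 267.49 V.
I_load = 267.49/68.9 = 3.8822 A, so P_out = 267.49 × 3.8822 = 1038.4 W.
All ideal ⇒ P_in = P_out, so I_supply = 1038.4/400 = 2.60 A.

I_supply ≈ 2.60 A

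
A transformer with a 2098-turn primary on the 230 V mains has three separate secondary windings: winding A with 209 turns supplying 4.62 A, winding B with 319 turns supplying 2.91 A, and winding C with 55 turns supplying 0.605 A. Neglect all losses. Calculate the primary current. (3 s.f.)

I_p ≈ 0.919 A

V_A = 230 × 209/2098 = 22.912 V; V_B = 230 × 319/2098 = 34.971 V; V_C = 230 × 55/2098 = 6.0296 V.
P_out = V_A I_A + V_B I_B + V_C I_C = 22.912×4.62 + 34.971×2.91 + 6.0296×0.605 = 105.85 + 101.77 + 3.6479 = 211.27 W.
Ideal ⇒ P_in = P_out, so I_p = P_out/V_p = 211.27/230 = 0.919 A.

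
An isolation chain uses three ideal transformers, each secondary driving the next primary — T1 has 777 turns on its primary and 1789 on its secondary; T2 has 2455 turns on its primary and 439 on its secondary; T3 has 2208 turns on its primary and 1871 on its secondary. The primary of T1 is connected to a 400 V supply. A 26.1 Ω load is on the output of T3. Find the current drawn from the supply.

I_supply ≈ 1.87 A

After T1: V = 400.00 × 1789/777 = 920.98 V.
After T2: V = 920.98 × 439/2455 = 164.69 V.
After T3: V = 164.69 × 1871/2208 = 139.55 V.
I_load = 139.55/26.1 = 5.3468 A, so P_out = 139.55 × 5.3468 = 746.16 W.
All ideal ⇒ P_in = P_out, so I_supply = 746.16/400 = 1.87 A.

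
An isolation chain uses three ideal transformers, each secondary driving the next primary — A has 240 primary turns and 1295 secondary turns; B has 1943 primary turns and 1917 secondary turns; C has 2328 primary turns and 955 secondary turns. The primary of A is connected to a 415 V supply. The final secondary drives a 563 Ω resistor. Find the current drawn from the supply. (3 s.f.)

Secondary of A: V = 415.00 × 1295/240 = 2239.3 V.
Secondary of B: V = 2239.3 × 1917/1943 = 2209.3 V.
Secondary of C: V = 2209.3 × 955/2328 = 906.31 V.
I_load = 906.31/563 = 1.6098 A, so P_out = 906.31 × 1.6098 = 1459.0 W.
All ideal ⇒ P_in = P_out, so I_supply = 1459.0/415 = 3.52 A.

I_supply ≈ 3.52 A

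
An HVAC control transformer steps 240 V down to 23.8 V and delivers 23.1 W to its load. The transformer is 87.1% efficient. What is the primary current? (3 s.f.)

P_in = P_out/η = 23.1/0.871 = 26.521 W.
I_p = P_in/V_p = 26.521/240 = 0.111 A.

I_p ≈ 0.111 A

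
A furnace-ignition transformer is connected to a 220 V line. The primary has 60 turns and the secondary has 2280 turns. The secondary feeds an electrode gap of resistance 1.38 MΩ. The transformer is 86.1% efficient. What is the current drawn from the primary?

V_s = 220 × 2280/60 = 8360.0 V.
I_s = V_s/R = 8360.0/(1.38×10^6) = 0.0060580 A.
P_out = V_s I_s = 8360.0 × 0.0060580 = 50.645 W.
P_in = P_out/η = 50.645/0.861 = 58.821 W.
I_p = P_in/V_p = 58.821/220 = 0.267 A.

I_p ≈ 0.267 A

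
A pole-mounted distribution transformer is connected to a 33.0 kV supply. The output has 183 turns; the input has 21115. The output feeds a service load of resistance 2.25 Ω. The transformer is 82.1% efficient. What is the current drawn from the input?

V_out = 33000 × 183/21115 = 286.01 V.
I_out = V_out/R = 286.01/2.25 = 127.11 A.
P_out = V_out I_out = 286.01 × 127.11 = 36355 W.
P_in = P_out/η = 36355/0.821 = 44281 W.
I_in = P_in/V_in = 44281/33000 = 1.34 A.

I_in ≈ 1.34 A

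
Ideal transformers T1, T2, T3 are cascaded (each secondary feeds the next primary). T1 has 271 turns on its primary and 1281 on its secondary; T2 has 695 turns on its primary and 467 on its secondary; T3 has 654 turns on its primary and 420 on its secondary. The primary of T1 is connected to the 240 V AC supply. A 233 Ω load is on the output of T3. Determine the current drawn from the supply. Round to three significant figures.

Secondary of T1: V = 240.00 × 1281/271 = 1134.5 V.
Secondary of T2: V = 1134.5 × 467/695 = 762.30 V.
Secondary of T3: V = 762.30 × 420/654 = 489.55 V.
I_load = 489.55/233 = 2.1011 A, so P_out = 489.55 × 2.1011 = 1028.6 W.
All ideal ⇒ P_in = P_out, so I_supply = 1028.6/240 = 4.29 A.

I_supply ≈ 4.29 A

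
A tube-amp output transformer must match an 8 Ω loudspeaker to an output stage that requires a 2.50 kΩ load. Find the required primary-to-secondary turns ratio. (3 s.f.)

Z_p/Z_s = (N_p/N_s)², so N_p/N_s = √(2500/8) = √312 = 17.7.

N_p/N_s ≈ 17.7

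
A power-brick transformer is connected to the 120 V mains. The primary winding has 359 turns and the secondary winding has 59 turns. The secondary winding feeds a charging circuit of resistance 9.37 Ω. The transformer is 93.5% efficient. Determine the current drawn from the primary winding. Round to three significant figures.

V_s = 120 × 59/359 = 19.721 V.
I_s = V_s/R = 19.721/9.37 = 2.1047 A.
P_out = V_s I_s = 19.721 × 2.1047 = 41.509 W.
P_in = P_out/η = 41.509/0.935 = 44.394 W.
I_p = P_in/V_p = 44.394/120 = 0.370 A.

I_p ≈ 0.370 A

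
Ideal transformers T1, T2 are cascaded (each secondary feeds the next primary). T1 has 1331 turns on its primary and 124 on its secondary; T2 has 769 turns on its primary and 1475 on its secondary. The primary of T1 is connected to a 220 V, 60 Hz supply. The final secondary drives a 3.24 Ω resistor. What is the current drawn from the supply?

I_supply ≈ 2.17 A

Secondary of T1: V = 220.00 × 124/1331 = 20.496 V.
Secondary of T2: V = 20.496 × 1475/769 = 39.313 V.
I_load = 39.313/3.24 = 12.134 A, so P_out = 39.313 × 12.134 = 477.00 W.
All ideal ⇒ P_in = P_out, so I_supply = 477.00/220 = 2.17 A.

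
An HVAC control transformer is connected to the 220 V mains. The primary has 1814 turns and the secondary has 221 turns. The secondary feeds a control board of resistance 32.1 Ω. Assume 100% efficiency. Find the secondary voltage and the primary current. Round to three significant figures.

V_s = V_p × N_s/N_p = 220 × 221/1814 = 26.803 V.
I_s = V_s/R = 26.803/32.1 = 0.83497 A.
I_p = I_s × N_s/N_p = 0.83497 × 221/1814 = 0.102 A.

V_s ≈ 26.8 V, I_p ≈ 0.102 A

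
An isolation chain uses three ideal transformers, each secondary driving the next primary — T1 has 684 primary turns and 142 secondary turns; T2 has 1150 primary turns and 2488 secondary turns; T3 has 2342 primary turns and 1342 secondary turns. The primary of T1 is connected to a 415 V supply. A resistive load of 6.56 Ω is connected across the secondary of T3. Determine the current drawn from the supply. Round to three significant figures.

After T1: V = 415.00 × 142/684 = 86.155 V.
After T2: V = 86.155 × 2488/1150 = 186.39 V.
After T3: V = 186.39 × 1342/2342 = 106.81 V.
I_load = 106.81/6.56 = 16.282 A, so P_out = 106.81 × 16.282 = 1739.0 W.
All ideal ⇒ P_in = P_out, so I_supply = 1739.0/415 = 4.19 A.

I_supply ≈ 4.19 A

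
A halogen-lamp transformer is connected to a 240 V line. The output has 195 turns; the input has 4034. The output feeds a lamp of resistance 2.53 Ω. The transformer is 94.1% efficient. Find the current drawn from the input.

V_out = 240 × 195/4034 = 11.601 V.
I_out = V_out/R = 11.601/2.53 = 4.5855 A.
P_out = V_out I_out = 11.601 × 4.5855 = 53.199 W.
P_in = P_out/η = 53.199/0.941 = 56.534 W.
I_in = P_in/V_in = 56.534/240 = 0.236 A.

I_in ≈ 0.236 A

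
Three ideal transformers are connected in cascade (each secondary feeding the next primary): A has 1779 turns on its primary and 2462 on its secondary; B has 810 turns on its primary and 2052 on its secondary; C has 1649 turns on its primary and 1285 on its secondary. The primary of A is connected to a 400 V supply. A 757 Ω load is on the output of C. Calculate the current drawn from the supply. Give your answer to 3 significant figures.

I_supply ≈ 3.94 A

After A: V = 400.00 × 2462/1779 = 553.57 V.
After B: V = 553.57 × 2052/810 = 1402.4 V.
After C: V = 1402.4 × 1285/1649 = 1092.8 V.
I_load = 1092.8/757 = 1.4436 A, so P_out = 1092.8 × 1.4436 = 1577.6 W.
All ideal ⇒ P_in = P_out, so I_supply = 1577.6/400 = 3.94 A.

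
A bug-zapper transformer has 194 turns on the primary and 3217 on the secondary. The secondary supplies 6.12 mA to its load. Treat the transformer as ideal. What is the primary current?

For an ideal transformer I_p/I_s = N_s/N_p, so I_p = 0.00612 × 3217/194 = 0.101 A.

I_p ≈ 0.101 A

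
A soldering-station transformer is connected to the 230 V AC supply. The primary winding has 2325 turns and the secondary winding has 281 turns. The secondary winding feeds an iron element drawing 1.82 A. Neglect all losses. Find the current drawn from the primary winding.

For an ideal transformer I_p N_p = I_s N_s, so I_p = 1.82 × 281/2325 = 0.220 A.

I_p ≈ 0.220 A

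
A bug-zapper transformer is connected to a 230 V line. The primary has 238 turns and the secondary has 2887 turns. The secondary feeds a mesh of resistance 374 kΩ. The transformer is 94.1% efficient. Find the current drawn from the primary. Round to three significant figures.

I_p ≈ 0.0962 A

V_s = 230 × 2887/238 = 2790.0 V.
I_s = V_s/R = 2790.0/374000 = 0.0074598 A.
P_out = V_s I_s = 2790.0 × 0.0074598 = 20.812 W.
P_in = P_out/η = 20.812/0.941 = 22.117 W.
I_p = P_in/V_p = 22.117/230 = 0.0962 A.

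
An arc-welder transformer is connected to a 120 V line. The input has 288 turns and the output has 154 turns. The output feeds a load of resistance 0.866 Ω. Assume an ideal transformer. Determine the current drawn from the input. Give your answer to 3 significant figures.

I_in ≈ 39.6 A

V_out = V_in × N_out/N_in = 120 × 154/288 = 64.167 V.
I_out = V_out/R = 64.167/0.866 = 74.095 A.
For an ideal transformer I_in N_in = I_out N_out, so I_in = 74.095 × 154/288 = 39.6 A.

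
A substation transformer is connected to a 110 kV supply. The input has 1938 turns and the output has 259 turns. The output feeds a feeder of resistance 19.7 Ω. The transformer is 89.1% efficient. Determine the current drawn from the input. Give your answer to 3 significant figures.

I_in ≈ 112 A

V_out = 110000 × 259/1938 = 14701 V.
I_out = V_out/R = 14701/19.7 = 746.23 A.
P_out = V_out I_out = 14701 × 746.23 = 1.0970×10^7 W.
P_in = P_out/η = 1.0970×10^7/0.891 = 1.2312×10^7 W.
I_in = P_in/V_in = 1.2312×10^7/110000 = 112 A.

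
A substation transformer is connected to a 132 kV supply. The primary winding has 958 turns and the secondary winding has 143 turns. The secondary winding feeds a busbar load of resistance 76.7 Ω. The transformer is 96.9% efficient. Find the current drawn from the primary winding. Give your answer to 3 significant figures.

V_s = 132000 × 143/958 = 19704 V.
I_s = V_s/R = 19704/76.7 = 256.89 A.
P_out = V_s I_s = 19704 × 256.89 = 5.0617×10^6 W.
P_in = P_out/η = 5.0617×10^6/0.969 = 5.2236×10^6 W.
I_p = P_in/V_p = 5.2236×10^6/132000 = 39.6 A.

I_p ≈ 39.6 A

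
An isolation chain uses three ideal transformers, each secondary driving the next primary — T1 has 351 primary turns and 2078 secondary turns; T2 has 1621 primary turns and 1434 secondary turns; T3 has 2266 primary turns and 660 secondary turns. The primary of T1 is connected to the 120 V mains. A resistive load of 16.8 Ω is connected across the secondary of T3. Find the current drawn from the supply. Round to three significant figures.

After T1: V = 120.00 × 2078/351 = 710.43 V.
After T2: V = 710.43 × 1434/1621 = 628.47 V.
After T3: V = 628.47 × 660/2266 = 183.05 V.
I_load = 183.05/16.8 = 10.896 A, so P_out = 183.05 × 10.896 = 1994.5 W.
All ideal ⇒ P_in = P_out, so I_supply = 1994.5/120 = 16.6 A.

I_supply ≈ 16.6 A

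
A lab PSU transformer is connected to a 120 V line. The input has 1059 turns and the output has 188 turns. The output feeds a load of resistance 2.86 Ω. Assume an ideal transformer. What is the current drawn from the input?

I_in ≈ 1.32 A

V_out = V_in × N_out/N_in = 120 × 188/1059 = 21.303 V.
I_out = V_out/R = 21.303/2.86 = 7.4486 A.
For an ideal transformer I_in N_in = I_out N_out, so I_in = 7.4486 × 188/1059 = 1.32 A.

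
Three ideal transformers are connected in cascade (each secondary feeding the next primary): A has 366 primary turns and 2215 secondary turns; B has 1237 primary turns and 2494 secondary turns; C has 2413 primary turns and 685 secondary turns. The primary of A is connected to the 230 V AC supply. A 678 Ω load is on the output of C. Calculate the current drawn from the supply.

Secondary of A: V = 230.00 × 2215/366 = 1391.9 V.
Secondary of B: V = 1391.9 × 2494/1237 = 2806.4 V.
Secondary of C: V = 2806.4 × 685/2413 = 796.67 V.
I_load = 796.67/678 = 1.1750 A, so P_out = 796.67 × 1.1750 = 936.12 W.
All ideal ⇒ P_in = P_out, so I_supply = 936.12/230 = 4.07 A.

I_supply ≈ 4.07 A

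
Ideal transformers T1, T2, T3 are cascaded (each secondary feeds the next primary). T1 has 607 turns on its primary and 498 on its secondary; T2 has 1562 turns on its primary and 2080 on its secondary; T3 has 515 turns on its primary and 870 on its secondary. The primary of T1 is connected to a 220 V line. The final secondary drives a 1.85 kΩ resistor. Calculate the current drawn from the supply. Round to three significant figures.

After T1: V = 220.00 × 498/607 = 180.49 V.
After T2: V = 180.49 × 2080/1562 = 240.35 V.
After T3: V = 240.35 × 870/515 = 406.03 V.
I_load = 406.03/1850 = 0.21948 A, so P_out = 406.03 × 0.21948 = 89.114 W.
All ideal ⇒ P_in = P_out, so I_supply = 89.114/220 = 0.405 A.

I_supply ≈ 0.405 A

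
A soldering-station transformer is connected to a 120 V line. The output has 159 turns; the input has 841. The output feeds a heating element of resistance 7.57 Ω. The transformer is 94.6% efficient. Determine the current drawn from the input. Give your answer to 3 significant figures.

V_out = 120 × 159/841 = 22.687 V.
I_out = V_out/R = 22.687/7.57 = 2.9970 A.
P_out = V_out I_out = 22.687 × 2.9970 = 67.994 W.
P_in = P_out/η = 67.994/0.946 = 71.875 W.
I_in = P_in/V_in = 71.875/120 = 0.599 A.

I_in ≈ 0.599 A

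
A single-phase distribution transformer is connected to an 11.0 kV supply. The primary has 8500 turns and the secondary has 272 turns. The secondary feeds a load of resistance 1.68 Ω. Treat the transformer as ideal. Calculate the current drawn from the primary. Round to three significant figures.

V_s = V_p × N_s/N_p = 11000 × 272/8500 = 352.00 V.
I_s = V_s/R = 352.00/1.68 = 209.52 A.
For an ideal transformer I_p N_p = I_s N_s, so I_p = 209.52 × 272/8500 = 6.70 A.

I_p ≈ 6.70 A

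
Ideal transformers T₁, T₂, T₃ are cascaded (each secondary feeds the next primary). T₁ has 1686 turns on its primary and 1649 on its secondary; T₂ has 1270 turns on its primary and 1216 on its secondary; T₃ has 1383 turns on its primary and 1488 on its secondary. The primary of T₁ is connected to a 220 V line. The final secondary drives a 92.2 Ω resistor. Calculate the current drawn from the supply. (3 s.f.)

Secondary of T₁: V = 220.00 × 1649/1686 = 215.17 V.
Secondary of T₂: V = 215.17 × 1216/1270 = 206.02 V.
Secondary of T₃: V = 206.02 × 1488/1383 = 221.66 V.
I_load = 221.66/92.2 = 2.4042 A, so P_out = 221.66 × 2.4042 = 532.92 W.
All ideal ⇒ P_in = P_out, so I_supply = 532.92/220 = 2.42 A.

I_supply ≈ 2.42 A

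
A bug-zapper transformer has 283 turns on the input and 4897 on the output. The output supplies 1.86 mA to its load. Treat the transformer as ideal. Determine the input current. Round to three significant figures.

I_in ≈ 0.0322 A

For an ideal transformer I_in/I_out = N_out/N_in, so I_in = 0.00186 × 4897/283 = 0.0322 A.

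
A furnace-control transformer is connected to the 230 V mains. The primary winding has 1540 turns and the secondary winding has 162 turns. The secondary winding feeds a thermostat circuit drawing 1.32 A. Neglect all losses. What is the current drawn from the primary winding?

I_p ≈ 0.139 A

For an ideal transformer I_p N_p = I_s N_s, so I_p = 1.32 × 162/1540 = 0.139 A.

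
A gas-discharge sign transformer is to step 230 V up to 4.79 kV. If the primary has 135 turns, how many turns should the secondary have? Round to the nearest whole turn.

N_s = 2812 turns

N_s/N_p = V_s/V_p, so N_s = 135 × 4790/230 = 2811.5 ≈ 2812 turns.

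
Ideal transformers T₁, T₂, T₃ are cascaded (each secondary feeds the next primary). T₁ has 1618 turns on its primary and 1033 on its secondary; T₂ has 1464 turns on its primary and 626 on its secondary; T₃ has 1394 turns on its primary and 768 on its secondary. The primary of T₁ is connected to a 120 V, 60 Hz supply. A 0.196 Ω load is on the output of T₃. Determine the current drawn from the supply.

Secondary of T₁: V = 120.00 × 1033/1618 = 76.613 V.
Secondary of T₂: V = 76.613 × 626/1464 = 32.759 V.
Secondary of T₃: V = 32.759 × 768/1394 = 18.048 V.
I_load = 18.048/0.196 = 92.083 A, so P_out = 18.048 × 92.083 = 1661.9 W.
All ideal ⇒ P_in = P_out, so I_supply = 1661.9/120 = 13.8 A.

I_supply ≈ 13.8 A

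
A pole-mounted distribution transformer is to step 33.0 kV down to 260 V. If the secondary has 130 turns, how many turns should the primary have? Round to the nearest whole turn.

N_p/N_s = V_p/V_s, so N_p = 130 × 33000/260 = 16500.0 ≈ 16500 turns.

N_p = 16500 turns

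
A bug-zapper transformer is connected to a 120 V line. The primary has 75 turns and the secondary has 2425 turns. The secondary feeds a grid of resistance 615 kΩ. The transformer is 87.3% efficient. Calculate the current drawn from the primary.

V_s = 120 × 2425/75 = 3880.0 V.
I_s = V_s/R = 3880.0/615000 = 0.0063089 A.
P_out = V_s I_s = 3880.0 × 0.0063089 = 24.479 W.
P_in = P_out/η = 24.479/0.873 = 28.040 W.
I_p = P_in/V_p = 28.040/120 = 0.234 A.

I_p ≈ 0.234 A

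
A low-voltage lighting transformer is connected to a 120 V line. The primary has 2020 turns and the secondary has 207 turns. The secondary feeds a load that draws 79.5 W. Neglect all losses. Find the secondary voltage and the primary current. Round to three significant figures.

V_s ≈ 12.3 V, I_p ≈ 0.662 A

V_s = V_p × N_s/N_p = 120 × 207/2020 = 12.297 V.
I_s = P/V_s = 79.5/12.297 = 6.4650 A.
I_p = I_s × N_s/N_p = 6.4650 × 207/2020 = 0.662 A.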